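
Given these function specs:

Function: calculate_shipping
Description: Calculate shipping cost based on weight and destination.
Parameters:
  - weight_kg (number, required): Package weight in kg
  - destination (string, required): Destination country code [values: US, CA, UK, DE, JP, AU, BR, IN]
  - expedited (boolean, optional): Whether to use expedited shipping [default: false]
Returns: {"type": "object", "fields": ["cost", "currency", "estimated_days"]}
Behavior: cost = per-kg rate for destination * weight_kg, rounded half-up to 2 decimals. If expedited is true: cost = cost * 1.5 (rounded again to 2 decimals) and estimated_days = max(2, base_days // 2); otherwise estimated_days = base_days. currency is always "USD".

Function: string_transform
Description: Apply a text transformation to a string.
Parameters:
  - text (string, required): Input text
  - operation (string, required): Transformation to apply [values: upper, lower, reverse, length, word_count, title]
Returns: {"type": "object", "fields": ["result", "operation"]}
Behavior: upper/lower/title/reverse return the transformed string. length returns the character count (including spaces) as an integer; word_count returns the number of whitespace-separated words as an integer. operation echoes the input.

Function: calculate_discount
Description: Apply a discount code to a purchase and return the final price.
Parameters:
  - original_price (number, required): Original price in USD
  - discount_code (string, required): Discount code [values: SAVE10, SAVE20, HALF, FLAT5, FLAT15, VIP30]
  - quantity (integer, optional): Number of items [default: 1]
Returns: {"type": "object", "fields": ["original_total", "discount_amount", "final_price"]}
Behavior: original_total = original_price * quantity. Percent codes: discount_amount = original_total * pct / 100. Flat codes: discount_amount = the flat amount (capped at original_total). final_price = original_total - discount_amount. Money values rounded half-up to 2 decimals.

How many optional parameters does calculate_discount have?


Parameters of calculate_discount: original_price (required), discount_code (required), quantity (optional)
Optional count:
1


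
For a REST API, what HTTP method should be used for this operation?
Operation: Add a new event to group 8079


GET = read, POST = create, PUT = update/replace, DELETE = remove
This operation is a create.
POST


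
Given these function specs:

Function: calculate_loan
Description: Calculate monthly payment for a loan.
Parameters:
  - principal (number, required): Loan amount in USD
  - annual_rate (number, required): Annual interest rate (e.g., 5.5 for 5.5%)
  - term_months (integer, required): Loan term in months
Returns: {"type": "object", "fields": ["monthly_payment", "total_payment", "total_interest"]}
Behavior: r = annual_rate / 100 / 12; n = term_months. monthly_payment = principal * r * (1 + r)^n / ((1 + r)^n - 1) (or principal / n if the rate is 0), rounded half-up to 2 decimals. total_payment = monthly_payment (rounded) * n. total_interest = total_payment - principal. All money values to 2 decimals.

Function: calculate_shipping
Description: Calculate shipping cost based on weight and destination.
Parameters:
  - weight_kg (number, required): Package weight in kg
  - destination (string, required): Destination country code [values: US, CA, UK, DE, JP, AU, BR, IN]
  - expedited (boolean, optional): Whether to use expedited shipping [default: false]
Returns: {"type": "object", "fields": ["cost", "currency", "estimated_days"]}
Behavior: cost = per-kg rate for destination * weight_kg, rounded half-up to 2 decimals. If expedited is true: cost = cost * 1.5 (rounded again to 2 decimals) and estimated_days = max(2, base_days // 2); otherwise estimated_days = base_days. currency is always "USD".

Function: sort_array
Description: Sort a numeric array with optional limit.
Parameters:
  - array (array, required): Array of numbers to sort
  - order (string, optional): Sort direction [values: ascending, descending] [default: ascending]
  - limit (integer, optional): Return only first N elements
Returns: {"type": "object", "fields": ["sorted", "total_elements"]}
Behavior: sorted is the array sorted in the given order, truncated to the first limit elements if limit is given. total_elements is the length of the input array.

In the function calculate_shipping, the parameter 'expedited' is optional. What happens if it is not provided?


The calculate_shipping spec declares:
  - expedited (boolean, optional): Whether to use expedited shipping [default: false]
It defaults to false


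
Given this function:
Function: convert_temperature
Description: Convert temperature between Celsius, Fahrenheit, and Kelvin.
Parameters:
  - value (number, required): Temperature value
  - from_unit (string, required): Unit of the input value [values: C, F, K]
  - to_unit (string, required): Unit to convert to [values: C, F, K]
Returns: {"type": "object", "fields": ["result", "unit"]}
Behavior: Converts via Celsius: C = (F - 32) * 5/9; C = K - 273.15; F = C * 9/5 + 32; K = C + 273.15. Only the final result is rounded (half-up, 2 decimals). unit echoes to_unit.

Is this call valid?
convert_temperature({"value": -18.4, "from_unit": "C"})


Checking required parameters...
Missing required parameter: to_unit
Invalid - missing required parameter 'to_unit'


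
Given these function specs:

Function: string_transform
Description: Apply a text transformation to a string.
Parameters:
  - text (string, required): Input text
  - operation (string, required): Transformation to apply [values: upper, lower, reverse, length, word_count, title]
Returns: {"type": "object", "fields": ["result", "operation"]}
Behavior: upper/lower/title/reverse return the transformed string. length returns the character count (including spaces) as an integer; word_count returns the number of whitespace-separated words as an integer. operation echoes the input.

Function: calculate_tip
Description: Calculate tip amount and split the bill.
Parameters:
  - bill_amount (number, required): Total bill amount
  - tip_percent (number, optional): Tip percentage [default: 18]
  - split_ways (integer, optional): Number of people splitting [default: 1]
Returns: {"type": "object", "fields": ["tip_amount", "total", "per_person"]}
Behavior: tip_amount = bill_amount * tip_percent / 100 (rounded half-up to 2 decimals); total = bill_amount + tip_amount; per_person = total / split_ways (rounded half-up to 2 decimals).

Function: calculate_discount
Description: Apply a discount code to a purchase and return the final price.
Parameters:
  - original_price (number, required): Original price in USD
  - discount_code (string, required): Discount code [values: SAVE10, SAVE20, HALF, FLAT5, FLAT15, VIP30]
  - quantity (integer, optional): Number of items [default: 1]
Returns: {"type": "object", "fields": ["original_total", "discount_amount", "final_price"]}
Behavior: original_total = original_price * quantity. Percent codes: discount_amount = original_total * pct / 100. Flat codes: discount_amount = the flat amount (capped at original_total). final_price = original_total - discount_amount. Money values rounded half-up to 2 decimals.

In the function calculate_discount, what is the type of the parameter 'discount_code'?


The calculate_discount spec declares:
  - discount_code (string, required): Discount code [values: SAVE10, SAVE20, HALF, FLAT5, FLAT15, VIP30]
Type:
string


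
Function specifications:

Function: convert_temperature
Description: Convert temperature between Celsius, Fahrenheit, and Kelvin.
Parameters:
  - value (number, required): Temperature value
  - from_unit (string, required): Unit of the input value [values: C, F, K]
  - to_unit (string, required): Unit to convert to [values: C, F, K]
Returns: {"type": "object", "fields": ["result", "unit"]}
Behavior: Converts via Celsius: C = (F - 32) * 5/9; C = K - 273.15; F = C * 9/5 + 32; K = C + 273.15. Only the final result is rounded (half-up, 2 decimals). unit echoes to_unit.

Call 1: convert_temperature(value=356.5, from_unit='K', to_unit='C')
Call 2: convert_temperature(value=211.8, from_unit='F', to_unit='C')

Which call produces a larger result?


Call 1:
  To C: 356.5 - 273.15 = 83.35
  Target is C: 83.35
  Round to 2 decimals: 83.35
  -> 83.35 C
Call 2:
  To C: (211.8 - 32) * 5/9 = 99.888889
  Target is C: 99.888889
  Round to 2 decimals: 99.89
  -> 99.89 C
Call 2 (99.89 C)


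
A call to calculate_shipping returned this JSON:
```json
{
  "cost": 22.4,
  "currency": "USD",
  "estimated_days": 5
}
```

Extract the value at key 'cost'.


22.4


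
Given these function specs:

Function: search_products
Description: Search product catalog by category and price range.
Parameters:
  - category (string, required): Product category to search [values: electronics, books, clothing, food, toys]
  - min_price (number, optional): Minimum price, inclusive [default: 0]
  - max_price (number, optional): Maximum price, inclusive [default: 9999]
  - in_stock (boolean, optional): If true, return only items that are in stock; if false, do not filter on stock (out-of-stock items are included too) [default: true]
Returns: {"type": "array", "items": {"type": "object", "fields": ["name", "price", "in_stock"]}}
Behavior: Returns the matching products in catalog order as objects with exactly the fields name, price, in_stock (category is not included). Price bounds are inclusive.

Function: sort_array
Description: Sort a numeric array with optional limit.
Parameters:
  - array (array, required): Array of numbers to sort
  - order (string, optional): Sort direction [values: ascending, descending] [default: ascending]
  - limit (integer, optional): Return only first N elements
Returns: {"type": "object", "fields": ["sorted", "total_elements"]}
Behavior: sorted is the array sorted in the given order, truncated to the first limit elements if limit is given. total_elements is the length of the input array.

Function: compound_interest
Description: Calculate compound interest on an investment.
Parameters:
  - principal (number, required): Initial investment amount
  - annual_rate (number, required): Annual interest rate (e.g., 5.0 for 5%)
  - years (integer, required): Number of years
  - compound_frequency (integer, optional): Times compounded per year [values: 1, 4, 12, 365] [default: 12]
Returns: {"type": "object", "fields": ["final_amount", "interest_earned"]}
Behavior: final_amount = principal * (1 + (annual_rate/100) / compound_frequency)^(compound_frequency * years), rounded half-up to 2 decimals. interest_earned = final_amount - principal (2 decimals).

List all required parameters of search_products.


Parameters of search_products and their required/optional flag:
  category: required
  min_price: optional
  max_price: optional
  in_stock: optional
category


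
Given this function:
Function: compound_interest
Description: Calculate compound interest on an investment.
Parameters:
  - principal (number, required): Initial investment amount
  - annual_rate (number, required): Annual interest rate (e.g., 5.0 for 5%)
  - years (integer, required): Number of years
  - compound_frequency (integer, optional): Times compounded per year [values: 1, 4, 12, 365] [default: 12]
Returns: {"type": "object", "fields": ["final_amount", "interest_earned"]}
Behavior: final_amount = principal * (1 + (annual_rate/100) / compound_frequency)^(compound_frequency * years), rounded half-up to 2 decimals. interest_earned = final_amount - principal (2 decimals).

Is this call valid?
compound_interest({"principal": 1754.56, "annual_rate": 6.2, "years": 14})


Checking all required parameters present and types match... All valid.
Valid


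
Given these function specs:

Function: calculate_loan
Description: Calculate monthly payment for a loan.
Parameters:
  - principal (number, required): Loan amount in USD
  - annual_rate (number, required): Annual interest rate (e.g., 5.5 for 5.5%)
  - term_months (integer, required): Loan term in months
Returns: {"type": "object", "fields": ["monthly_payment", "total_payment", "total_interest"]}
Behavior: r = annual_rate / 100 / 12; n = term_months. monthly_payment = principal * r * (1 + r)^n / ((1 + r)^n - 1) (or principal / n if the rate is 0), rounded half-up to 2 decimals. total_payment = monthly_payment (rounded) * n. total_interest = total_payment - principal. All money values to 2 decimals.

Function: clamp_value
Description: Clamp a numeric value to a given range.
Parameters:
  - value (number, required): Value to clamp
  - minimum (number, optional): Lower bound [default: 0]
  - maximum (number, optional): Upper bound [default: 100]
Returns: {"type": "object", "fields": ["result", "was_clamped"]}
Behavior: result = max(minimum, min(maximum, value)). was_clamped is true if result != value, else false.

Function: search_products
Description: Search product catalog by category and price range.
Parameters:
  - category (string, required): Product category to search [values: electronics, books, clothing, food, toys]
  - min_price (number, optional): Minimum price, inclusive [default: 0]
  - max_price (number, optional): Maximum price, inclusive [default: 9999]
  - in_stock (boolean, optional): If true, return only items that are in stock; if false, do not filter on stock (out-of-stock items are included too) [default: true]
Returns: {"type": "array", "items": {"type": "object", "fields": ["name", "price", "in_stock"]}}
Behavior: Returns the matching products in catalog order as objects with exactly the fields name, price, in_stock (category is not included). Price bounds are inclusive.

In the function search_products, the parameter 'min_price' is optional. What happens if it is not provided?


The search_products spec declares:
  - min_price (number, optional): Minimum price, inclusive [default: 0]
It defaults to 0


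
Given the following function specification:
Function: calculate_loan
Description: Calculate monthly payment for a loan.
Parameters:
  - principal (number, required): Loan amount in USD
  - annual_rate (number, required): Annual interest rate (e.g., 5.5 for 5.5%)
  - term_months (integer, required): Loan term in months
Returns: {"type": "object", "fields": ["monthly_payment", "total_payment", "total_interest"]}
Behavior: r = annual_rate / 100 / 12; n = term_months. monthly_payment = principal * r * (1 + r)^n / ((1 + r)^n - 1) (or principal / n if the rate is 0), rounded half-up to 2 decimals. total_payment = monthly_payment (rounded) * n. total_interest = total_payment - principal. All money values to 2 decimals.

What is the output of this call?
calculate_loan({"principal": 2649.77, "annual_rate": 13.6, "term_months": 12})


r = 13.6 / 100 / 12 = 0.011333333333 (keep full precision)
(1 + r)^12 = 1.1448059
monthly_payment = 2649.77 * 0.011333333333 * 1.1448059 / (1.1448059 - 1) = 237.416791 -> 237.42
total_payment = 237.42 * 12 = 2849.04
total_interest = 2849.04 - 2649.77 = 199.27
Output:
{"monthly_payment": 237.42, "total_payment": 2849.04, "total_interest": 199.27}


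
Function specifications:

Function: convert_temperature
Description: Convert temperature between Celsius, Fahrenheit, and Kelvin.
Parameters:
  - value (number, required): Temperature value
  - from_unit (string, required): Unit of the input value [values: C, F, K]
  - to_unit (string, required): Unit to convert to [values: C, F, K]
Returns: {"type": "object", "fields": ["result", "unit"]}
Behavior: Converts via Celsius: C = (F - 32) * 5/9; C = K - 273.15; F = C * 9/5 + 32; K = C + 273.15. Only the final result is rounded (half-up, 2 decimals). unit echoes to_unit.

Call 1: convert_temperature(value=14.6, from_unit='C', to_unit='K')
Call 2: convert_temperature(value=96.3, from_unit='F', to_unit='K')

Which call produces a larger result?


Call 1:
  Input already in C: 14.6
  To K: 14.6 + 273.15 = 287.75
  Round to 2 decimals: 287.75
  -> 287.75 K
Call 2:
  To C: (96.3 - 32) * 5/9 = 35.722222
  To K: 35.722222 + 273.15 = 308.872222
  Round to 2 decimals: 308.87
  -> 308.87 K
Call 2 (308.87 K)


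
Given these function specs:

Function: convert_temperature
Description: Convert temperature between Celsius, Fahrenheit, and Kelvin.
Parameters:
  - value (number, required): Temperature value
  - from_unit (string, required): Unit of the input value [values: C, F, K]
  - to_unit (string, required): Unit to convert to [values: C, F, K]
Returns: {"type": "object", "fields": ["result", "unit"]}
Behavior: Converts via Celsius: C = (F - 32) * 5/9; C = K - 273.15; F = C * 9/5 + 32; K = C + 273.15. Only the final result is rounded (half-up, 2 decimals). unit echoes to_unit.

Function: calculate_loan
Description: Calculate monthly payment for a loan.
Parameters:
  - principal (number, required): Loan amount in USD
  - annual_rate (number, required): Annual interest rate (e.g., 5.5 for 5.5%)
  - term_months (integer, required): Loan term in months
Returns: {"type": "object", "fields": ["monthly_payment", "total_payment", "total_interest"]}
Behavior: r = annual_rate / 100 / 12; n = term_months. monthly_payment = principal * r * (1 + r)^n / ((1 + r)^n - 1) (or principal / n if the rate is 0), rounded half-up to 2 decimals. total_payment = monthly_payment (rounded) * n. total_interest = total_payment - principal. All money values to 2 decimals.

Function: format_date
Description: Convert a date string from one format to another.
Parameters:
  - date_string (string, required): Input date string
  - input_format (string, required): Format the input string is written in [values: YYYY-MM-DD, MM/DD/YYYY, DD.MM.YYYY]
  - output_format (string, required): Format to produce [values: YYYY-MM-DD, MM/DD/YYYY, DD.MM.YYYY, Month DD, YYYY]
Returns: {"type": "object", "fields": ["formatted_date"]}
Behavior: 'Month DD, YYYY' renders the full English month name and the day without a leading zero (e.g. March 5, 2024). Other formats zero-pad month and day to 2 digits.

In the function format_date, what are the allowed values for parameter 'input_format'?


The format_date spec declares:
  - input_format (string, required): Format the input string is written in [values: YYYY-MM-DD, MM/DD/YYYY, DD.MM.YYYY]
Allowed values:
YYYY-MM-DD, MM/DD/YYYY, DD.MM.YYYY


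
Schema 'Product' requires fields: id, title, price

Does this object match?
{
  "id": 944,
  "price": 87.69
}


Checking required fields...
Missing: title
Invalid - missing required field 'title'


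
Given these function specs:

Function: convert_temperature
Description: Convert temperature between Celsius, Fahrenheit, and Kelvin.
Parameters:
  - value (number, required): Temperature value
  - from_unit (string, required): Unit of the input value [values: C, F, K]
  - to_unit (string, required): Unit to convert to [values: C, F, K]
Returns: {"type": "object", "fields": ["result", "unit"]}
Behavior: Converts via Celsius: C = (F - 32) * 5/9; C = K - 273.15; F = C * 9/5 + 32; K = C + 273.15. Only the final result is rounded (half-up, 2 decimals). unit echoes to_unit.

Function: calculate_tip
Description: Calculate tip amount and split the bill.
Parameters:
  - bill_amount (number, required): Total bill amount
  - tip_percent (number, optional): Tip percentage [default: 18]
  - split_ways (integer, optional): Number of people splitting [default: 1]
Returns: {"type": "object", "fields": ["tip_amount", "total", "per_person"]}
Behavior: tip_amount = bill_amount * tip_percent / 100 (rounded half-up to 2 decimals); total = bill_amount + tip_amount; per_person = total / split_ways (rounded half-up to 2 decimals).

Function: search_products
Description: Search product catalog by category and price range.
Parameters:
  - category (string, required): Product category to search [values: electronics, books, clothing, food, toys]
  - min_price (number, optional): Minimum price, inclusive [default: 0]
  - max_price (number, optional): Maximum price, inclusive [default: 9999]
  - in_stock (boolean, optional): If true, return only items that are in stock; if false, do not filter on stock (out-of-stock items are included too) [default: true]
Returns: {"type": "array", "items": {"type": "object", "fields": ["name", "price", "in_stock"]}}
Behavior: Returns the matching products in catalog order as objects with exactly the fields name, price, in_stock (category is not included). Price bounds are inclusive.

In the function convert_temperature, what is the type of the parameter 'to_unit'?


The convert_temperature spec declares:
  - to_unit (string, required): Unit to convert to [values: C, F, K]
Type:
string


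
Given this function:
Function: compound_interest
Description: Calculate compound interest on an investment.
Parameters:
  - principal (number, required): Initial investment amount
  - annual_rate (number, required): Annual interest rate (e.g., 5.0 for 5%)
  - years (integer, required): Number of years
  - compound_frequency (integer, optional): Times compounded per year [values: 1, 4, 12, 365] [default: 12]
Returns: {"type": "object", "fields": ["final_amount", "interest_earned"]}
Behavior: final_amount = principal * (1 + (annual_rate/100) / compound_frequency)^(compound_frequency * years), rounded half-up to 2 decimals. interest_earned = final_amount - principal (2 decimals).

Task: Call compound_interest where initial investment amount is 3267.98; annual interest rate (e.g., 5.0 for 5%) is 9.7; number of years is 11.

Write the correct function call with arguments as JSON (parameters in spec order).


Mapping each described value to its parameter name:
  'Initial investment amount' -> principal = 3267.98
  'Annual interest rate (e.g., 5.0 for 5%)' -> annual_rate = 9.7
  'Number of years' -> years = 11
compound_interest({"principal": 3267.98, "annual_rate": 9.7, "years": 11})


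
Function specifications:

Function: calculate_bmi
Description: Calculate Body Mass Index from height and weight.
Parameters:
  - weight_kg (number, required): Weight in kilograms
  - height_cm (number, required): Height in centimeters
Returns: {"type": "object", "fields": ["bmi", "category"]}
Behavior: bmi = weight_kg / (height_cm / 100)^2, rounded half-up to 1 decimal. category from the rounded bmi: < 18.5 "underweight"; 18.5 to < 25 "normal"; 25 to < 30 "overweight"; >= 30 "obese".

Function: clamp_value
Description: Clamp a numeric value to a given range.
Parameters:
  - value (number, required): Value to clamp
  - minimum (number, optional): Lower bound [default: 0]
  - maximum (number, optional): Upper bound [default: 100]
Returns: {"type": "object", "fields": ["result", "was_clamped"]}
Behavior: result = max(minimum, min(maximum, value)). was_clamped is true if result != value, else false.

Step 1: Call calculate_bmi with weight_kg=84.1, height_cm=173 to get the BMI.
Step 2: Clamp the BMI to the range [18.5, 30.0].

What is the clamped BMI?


Step 1: calculate_bmi(weight_kg=84.1, height_cm=173)
  height_m = 173 / 100 = 1.73
  bmi = 84.1 / 1.73^2 = 84.1 / 2.9929 = 28.099836 -> 28.1
  25 <= 28.1 < 30 -> overweight
  -> bmi = 28.1
Step 2: clamp_value(value=28.1, minimum=18.5, maximum=30.0)
  result = max(18.5, min(30.0, 28.1)) = max(18.5, 28.1) = 28.1
  was_clamped = (28.1 != 28.1) = false
  -> result = 28.1
28.1


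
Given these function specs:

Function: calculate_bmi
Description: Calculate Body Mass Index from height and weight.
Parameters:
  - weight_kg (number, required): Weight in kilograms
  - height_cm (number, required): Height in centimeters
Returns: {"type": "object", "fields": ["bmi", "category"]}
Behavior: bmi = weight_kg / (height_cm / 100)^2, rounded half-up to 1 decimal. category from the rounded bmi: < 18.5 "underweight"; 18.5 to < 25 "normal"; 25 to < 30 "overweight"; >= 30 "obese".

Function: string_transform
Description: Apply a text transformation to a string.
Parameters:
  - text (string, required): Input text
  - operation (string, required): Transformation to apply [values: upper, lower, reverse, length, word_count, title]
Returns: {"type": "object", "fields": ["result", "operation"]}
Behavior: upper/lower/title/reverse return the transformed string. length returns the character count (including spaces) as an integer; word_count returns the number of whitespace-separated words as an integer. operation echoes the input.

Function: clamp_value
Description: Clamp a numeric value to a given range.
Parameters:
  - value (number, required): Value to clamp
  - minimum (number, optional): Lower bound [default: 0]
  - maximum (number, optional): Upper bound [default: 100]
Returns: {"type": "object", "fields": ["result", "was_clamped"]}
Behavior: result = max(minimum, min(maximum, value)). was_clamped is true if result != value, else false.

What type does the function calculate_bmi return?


The calculate_bmi spec declares Returns: {"type": "object", "fields": ["bmi", "category"]}
Type:
object


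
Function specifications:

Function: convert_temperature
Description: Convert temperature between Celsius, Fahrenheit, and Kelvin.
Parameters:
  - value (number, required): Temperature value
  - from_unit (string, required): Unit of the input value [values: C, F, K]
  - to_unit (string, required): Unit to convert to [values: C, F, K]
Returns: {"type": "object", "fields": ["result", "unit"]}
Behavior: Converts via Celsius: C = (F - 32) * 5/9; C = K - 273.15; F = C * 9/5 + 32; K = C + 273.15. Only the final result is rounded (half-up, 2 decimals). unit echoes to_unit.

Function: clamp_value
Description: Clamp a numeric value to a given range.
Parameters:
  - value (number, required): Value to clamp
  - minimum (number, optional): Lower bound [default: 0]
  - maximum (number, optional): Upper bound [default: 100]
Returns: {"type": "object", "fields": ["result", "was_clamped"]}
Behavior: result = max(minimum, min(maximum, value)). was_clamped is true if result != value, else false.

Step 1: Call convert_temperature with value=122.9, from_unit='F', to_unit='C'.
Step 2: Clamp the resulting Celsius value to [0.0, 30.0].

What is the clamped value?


Step 1: convert_temperature(value=122.9, from_unit=F, to_unit=C)
  To C: (122.9 - 32) * 5/9 = 50.5
  Target is C: 50.5
  Round to 2 decimals: 50.5
  -> result = 50.5 C
Step 2: clamp_value(value=50.5, minimum=0.0, maximum=30.0)
  result = max(0.0, min(30.0, 50.5)) = max(0.0, 30.0) = 30.0
  was_clamped = (30.0 != 50.5) = true
  -> result = 30.0
30.0


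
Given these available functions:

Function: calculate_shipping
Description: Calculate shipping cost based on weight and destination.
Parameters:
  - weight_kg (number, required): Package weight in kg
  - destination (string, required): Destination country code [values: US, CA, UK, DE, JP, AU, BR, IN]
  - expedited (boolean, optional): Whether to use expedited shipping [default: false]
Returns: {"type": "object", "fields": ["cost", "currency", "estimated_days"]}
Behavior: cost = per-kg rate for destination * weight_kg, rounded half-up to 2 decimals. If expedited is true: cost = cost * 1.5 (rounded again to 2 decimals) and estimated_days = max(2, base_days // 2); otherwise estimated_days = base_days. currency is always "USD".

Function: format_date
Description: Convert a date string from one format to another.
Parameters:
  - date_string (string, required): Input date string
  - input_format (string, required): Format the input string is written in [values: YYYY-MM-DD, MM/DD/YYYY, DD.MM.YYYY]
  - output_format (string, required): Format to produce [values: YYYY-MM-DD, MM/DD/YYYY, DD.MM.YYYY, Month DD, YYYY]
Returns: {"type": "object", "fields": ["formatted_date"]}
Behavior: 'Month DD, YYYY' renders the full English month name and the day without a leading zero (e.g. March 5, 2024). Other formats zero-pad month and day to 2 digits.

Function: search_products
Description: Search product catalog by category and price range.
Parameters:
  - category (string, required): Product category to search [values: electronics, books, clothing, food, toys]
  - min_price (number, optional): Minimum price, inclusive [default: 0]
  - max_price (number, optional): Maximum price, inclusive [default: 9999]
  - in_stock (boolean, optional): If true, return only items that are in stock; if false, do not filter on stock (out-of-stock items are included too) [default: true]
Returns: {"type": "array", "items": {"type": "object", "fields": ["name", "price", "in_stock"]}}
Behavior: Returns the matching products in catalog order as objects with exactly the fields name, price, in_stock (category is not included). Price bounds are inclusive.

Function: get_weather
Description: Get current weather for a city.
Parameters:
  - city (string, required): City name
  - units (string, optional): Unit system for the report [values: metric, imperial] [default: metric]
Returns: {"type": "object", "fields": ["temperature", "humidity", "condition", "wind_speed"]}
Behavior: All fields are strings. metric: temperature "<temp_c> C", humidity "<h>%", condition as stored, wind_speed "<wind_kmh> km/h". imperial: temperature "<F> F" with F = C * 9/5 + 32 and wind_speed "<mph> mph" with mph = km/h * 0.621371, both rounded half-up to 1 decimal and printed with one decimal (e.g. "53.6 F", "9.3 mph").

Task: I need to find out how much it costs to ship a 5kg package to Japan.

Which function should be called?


The task needs a function whose description is: Calculate shipping cost based on weight and destination.
calculate_shipping


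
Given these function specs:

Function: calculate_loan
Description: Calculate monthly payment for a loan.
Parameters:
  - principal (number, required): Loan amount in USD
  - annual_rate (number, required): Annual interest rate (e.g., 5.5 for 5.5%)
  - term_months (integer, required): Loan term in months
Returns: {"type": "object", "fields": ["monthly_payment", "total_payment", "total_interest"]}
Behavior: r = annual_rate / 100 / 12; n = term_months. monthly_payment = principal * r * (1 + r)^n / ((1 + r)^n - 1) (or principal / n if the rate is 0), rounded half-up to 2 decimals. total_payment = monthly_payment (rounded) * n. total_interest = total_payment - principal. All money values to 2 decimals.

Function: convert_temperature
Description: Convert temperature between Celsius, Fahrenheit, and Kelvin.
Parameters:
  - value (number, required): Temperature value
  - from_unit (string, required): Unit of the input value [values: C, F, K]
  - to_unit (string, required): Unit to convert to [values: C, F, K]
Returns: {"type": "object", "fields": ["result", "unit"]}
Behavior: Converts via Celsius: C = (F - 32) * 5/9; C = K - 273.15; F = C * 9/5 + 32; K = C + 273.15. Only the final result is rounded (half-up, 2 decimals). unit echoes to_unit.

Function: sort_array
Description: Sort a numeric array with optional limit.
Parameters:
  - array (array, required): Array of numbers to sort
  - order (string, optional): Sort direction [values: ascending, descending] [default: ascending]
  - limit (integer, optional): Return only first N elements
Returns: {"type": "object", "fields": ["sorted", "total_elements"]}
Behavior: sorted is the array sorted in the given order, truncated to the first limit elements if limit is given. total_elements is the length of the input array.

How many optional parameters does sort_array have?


Parameters of sort_array: array (required), order (optional), limit (optional)
Optional count:
2


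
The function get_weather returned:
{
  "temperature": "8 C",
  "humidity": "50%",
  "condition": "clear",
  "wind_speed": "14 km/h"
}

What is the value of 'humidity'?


50%


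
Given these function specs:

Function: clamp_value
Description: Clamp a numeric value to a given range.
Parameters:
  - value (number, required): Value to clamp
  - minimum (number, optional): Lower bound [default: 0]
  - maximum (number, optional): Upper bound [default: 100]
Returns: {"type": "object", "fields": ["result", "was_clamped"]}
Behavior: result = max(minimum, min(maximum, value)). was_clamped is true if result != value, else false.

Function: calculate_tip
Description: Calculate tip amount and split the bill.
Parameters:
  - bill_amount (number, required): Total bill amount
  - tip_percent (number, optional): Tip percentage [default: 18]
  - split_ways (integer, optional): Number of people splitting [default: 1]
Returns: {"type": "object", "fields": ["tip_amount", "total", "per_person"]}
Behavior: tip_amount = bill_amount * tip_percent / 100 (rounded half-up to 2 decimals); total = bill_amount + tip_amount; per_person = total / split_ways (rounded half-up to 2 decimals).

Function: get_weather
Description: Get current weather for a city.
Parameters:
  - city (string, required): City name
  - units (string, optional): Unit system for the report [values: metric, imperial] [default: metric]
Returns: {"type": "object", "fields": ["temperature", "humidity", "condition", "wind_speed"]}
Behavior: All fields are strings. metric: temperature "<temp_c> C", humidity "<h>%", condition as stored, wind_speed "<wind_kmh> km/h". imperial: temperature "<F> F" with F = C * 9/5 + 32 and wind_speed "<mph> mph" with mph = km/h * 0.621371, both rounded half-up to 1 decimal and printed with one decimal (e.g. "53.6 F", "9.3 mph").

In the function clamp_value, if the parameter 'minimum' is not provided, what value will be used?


The clamp_value spec declares:
  - minimum (number, optional): Lower bound [default: 0]
Default:
0


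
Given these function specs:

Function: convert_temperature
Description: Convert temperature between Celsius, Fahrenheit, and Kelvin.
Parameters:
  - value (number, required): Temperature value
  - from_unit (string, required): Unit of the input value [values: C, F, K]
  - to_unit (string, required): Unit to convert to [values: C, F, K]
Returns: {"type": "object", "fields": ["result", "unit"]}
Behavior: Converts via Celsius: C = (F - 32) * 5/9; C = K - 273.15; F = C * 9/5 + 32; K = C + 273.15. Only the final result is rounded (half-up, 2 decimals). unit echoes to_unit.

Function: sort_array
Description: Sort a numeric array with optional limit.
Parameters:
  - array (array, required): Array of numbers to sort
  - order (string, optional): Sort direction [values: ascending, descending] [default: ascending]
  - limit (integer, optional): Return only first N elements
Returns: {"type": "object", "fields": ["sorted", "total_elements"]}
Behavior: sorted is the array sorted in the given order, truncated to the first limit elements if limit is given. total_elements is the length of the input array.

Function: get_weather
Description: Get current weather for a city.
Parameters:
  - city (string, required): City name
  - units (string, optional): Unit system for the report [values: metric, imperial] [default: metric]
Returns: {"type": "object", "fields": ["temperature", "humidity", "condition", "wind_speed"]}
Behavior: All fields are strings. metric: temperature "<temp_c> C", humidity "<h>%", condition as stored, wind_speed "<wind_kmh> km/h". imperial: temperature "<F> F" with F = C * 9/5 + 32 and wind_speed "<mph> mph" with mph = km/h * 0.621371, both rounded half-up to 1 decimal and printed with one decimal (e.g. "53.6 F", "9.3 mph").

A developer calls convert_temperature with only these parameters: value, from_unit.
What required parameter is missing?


Required parameters: value, from_unit, to_unit
Provided: value, from_unit
Missing: to_unit
to_unit


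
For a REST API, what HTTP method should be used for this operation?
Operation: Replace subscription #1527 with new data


GET = read, POST = create, PUT = update/replace, DELETE = remove
This operation is an update/replace.
PUT


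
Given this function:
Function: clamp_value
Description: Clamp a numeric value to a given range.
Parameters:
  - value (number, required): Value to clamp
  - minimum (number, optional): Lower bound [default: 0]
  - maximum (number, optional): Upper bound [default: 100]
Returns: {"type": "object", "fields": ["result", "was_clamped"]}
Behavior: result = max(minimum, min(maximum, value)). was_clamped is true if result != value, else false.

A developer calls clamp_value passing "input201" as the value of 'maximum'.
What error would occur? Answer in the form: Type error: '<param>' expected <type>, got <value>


Spec: 'maximum' is declared as number; "input201" is a string.
Type error: 'maximum' expected number, got "input201"


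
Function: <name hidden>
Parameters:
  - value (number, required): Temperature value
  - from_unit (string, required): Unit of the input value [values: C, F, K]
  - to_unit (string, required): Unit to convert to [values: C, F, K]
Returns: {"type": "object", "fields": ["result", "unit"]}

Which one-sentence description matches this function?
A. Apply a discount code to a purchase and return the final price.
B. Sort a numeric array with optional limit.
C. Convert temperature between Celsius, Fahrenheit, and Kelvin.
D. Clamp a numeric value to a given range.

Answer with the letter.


Parameters value, from_unit, to_unit and return ["result", "unit"] fit: Convert temperature between Celsius, Fahrenheit, and Kelvin.
C


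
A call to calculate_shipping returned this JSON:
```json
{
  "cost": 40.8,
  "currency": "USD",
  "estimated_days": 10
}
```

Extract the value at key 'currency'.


USD


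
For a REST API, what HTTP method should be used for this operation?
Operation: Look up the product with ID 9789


GET = read, POST = create, PUT = update/replace, DELETE = remove
This operation is a read.
GET


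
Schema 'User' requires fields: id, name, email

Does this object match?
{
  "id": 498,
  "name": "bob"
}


Checking required fields...
Missing: email
Invalid - missing required field 'email'


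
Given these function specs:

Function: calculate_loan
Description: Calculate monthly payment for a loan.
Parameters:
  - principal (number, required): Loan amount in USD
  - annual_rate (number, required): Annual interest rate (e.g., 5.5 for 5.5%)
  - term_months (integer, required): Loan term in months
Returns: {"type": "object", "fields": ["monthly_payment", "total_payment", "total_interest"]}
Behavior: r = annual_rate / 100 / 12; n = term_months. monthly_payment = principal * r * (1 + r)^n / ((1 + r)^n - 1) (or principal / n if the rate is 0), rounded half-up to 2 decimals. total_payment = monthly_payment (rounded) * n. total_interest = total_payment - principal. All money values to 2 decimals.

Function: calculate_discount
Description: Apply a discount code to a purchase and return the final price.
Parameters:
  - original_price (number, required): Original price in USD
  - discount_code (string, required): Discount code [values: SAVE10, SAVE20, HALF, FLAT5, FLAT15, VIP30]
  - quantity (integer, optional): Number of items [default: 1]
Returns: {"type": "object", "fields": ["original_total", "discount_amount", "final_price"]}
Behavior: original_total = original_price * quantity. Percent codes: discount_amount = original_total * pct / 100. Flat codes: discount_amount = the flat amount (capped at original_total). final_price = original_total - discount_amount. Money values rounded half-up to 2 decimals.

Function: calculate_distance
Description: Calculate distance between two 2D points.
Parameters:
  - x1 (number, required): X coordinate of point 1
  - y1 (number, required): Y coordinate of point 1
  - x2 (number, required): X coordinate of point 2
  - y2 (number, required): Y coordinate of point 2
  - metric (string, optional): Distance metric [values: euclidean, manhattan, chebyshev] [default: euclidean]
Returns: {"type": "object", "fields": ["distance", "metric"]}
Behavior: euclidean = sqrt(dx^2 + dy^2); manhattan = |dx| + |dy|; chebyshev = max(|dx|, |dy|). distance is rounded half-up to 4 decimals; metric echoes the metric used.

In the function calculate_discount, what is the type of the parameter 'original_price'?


The calculate_discount spec declares:
  - original_price (number, required): Original price in USD
Type:
number


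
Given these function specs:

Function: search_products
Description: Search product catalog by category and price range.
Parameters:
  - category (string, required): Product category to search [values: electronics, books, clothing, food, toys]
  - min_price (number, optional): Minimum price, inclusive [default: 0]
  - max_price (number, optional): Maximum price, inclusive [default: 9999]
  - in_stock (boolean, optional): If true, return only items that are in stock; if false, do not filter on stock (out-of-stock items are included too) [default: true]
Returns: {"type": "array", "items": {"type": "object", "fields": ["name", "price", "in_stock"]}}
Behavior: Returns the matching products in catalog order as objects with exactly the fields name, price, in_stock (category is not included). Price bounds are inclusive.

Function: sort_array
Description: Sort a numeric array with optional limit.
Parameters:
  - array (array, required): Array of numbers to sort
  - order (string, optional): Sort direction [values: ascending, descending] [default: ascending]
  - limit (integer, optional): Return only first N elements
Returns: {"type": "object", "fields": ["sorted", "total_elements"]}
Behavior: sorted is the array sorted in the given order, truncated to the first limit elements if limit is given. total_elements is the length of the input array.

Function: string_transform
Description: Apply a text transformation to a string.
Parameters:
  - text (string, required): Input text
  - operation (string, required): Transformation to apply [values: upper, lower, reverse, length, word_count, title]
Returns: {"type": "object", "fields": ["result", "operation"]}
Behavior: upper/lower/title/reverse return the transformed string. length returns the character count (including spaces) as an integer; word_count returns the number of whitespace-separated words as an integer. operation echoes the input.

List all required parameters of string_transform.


Parameters of string_transform and their required/optional flag:
  text: required
  operation: required
operation, text
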